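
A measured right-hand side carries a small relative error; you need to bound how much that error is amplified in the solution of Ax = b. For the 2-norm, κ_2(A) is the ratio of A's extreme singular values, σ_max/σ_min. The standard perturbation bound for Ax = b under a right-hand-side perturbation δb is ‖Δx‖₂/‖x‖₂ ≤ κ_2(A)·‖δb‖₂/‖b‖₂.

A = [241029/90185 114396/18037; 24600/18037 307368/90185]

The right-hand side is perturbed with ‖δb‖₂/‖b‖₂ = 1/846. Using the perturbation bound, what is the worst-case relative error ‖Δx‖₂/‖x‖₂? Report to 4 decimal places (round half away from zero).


0.1568

form AᵀA = [253370169/28143025 121570956/5628605; 121570956/5628605 1458948816/28143025] with trace 342463797/5628605 and determinant 148060224/703575625
λ_max, λ_min = (342463797/5628605 ± √2931369608377744209/792029856150625)/2 = 1521/25, 97344/28143025
σ_max=√(1521/25)=(39/5), σ_min=√(97344/28143025)=(312/5305) → κ = 132.6250
bound on ‖Δx‖/‖x‖: κ·ε = 132.6250·1/846 = 0.1568


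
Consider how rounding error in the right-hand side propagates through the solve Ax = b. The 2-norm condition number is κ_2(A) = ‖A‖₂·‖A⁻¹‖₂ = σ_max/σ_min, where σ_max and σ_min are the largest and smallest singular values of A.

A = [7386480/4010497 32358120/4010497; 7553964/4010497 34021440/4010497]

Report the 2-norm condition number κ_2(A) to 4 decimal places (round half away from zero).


337.3000

M = AᵀA = [132725872656/19124953849 589785183360/19124953849; 589785183360/19124953849 2621291688000/19124953849]. tr(M)=1638320976/11377129, det(M)=2073600/11377129
eigenvalues of AᵀA: λ = (tr ± √(tr²−4·det))/2 = 144, 14400/11377129
so κ_2 = √(144 / (14400/11377129)) = 337.3000


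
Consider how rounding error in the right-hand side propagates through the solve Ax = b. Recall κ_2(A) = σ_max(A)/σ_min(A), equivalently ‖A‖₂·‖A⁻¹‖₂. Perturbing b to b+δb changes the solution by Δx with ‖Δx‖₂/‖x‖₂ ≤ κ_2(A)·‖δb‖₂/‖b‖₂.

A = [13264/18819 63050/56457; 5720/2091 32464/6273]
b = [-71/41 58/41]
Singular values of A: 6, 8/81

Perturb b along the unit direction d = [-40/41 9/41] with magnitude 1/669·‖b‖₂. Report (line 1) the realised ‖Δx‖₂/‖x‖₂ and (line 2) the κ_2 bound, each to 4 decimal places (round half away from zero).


0.0017
0.0908

σ_max = 6, σ_min = 8/81
condition number: 6 ÷ (8/81) = 60.7500
worst-case relative error ≤ 60.7500 × 1/669 = 0.0908
solve Ax = b  →  x = [-17.7892 9.6765]
‖b‖₂ = 2.2361 and ‖x‖₂ = 20.2507
δb = ε·‖b‖·d = [-0.0033 0.0007]; solving A·Δx = δb gives ‖Δx‖ = 0.0338
dividing the unrounded norms, ‖Δx‖/‖x‖ = 0.0017
so the bound overstates the realised error by a factor of ≈ 54.3383 (computed from the unrounded values)


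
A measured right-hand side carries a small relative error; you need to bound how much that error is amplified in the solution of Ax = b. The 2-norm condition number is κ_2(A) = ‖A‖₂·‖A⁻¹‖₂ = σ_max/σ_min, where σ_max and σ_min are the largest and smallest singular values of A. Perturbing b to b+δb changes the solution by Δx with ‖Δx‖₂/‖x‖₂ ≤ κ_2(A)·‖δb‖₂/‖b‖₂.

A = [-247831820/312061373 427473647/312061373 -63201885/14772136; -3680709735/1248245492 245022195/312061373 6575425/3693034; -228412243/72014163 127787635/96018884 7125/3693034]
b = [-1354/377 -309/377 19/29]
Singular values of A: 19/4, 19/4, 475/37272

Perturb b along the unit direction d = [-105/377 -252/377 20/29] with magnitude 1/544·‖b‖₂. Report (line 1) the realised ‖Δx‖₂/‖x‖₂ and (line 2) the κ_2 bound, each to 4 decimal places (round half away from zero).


0.0034
0.6851

from the listed singular values, σ₁ = 19/4, σ_n = 475/37272
κ = σ_max/σ_min = (19/4)/(475/37272) = 372.7200
bound on ‖Δx‖/‖x‖: κ·ε = 372.7200·1/544 = 0.6851
solve Ax = b  →  x = [59.0283 141.1206 35.0653]
2-norm of b is 3.7417; of x, 156.9361
with δb = [-0.0019 -0.0046 0.0047], A·Δx = δb → ‖Δx‖ = 0.5397
relative error = 0.0034
tightness: 0.0034 against a bound of 0.6851 (unrounded ratio ≈ 0.0050)


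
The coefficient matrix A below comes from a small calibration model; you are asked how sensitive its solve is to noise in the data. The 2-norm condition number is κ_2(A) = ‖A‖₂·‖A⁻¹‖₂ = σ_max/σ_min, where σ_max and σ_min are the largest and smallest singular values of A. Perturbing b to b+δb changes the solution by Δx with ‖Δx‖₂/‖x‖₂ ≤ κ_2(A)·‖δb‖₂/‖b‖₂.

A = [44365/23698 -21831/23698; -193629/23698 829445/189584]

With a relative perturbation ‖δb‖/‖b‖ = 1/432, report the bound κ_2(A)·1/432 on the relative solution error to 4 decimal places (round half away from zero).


form AᵀA = [11737193/167042 -100150425/2672672; -100150425/2672672 427412809/21381376] with trace 6677417/73984 and determinant 130321/295936
eigenvalues of AᵀA: λ = (tr ± √(tr²−4·det))/2 = 361/4, 361/73984
σ_max=√(361/4)=(19/2), σ_min=√(361/73984)=(19/272) → κ = 136.0000
perturbation bound = 136.0000·1/432 = 0.3148

0.3148


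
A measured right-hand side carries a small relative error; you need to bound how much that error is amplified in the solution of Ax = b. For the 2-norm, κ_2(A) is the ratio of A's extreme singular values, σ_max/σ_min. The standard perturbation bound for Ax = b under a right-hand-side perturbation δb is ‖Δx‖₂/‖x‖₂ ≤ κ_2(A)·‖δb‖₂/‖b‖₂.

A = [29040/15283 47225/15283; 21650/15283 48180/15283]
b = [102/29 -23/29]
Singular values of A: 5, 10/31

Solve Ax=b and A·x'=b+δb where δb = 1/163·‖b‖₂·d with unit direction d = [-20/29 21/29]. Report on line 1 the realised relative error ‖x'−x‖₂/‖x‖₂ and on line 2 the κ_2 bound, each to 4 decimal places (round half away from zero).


0.0074
0.0951

largest singular value 5, smallest 10/31
κ = σ_max/σ_min = 5/(10/31) = 15.5000
perturbation bound = 15.5000·1/163 = 0.0951
solve Ax = b  →  x = [8.3941 -4.0235]
‖b‖ = 3.6056, ‖x‖ = 9.3086
with δb = [-0.0153 0.0160], A·Δx = δb → ‖Δx‖ = 0.0686
dividing the unrounded norms, ‖Δx‖/‖x‖ = 0.0074
tightness: 0.0074 against a bound of 0.0951 (unrounded ratio ≈ 0.0775)


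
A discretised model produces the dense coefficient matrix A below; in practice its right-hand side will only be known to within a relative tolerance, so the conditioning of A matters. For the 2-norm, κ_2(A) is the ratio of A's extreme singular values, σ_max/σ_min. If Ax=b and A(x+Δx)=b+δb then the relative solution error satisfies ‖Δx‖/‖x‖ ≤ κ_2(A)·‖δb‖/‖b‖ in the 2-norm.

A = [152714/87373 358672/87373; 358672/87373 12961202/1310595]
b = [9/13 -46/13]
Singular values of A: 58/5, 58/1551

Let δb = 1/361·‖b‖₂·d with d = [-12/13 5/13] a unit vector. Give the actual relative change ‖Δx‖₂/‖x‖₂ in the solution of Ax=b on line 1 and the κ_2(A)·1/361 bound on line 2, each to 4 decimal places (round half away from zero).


0.0050
0.8593

σ_max = 58/5, σ_min = 58/1551
κ_2(A) = (58/5) / (58/1551) = 310.2000
bound on ‖Δx‖/‖x‖: κ·ε = 310.2000·1/361 = 0.8593
solve Ax = b  →  x = [49.2692 -20.8090]
2-norm of b is 3.6056; of x, 53.4834
δb = ε·‖b‖·d = [-0.0092 0.0038]; solving A·Δx = δb gives ‖Δx‖ = 0.2671
realised ‖Δx‖/‖x‖ = 0.0050
realised/bound (from unrounded values) ≈ 0.0058


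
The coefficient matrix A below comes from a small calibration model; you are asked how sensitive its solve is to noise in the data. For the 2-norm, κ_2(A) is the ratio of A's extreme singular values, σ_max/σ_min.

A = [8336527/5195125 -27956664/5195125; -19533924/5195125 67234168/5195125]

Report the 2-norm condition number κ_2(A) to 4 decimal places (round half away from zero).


AᵀA = [533812863029/31940028125 -1830069363528/31940028125; -1830069363528/31940028125 6274566164096/31940028125]; tr = 54467032217/255520225, det = 1817487424/6388005625
char-poly roots: 5329/25 and 341056/255520225
κ_2(A) = √(λ_max/λ_min) = √((5329/25) / (341056/255520225)) = 399.6250

399.6250


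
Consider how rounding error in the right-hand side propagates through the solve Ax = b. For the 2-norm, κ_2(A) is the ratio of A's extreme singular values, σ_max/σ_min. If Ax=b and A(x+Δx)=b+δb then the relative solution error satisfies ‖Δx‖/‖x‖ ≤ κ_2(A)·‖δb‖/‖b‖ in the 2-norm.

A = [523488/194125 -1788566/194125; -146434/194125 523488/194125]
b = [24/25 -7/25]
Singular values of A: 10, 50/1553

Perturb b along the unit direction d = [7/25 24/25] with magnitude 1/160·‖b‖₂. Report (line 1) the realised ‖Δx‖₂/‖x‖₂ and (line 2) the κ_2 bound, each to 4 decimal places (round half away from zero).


1.9413
1.9413

σ_max = 10, σ_min = 50/1553
κ_2(A) = 10 / (50/1553) = 310.6000
κ_2(A)·‖δb‖/‖b‖ = 1.9413
solve Ax = b  →  x = [0.0280 -0.0960]
‖b‖ = 1.0000, ‖x‖ = 0.1000
re-solving with b+δb shifts x by Δx of norm 0.1941
realised ‖Δx‖/‖x‖ = 1.9413
tightness: 1.9413 against a bound of 1.9413; the bound is attained (ratio 1)


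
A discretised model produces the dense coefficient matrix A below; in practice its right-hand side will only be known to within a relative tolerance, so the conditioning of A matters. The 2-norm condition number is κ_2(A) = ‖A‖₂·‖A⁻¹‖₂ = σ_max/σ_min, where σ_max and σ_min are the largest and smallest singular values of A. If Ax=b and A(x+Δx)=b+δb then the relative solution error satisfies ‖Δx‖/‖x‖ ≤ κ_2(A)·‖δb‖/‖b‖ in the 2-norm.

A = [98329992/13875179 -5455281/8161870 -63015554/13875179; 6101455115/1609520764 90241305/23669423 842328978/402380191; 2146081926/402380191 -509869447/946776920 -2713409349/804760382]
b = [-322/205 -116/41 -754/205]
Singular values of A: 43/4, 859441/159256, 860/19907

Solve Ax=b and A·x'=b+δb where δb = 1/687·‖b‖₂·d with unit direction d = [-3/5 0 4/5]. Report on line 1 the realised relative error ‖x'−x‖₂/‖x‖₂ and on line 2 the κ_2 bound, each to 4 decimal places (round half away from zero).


from the listed singular values, σ₁ = 43/4, σ_n = 860/19907
κ_2(A) = (43/4) / (860/19907) = 248.8375
worst-case relative error ≤ 248.8375 × 1/687 = 0.3622
solve Ax = b  →  x = [-16.2247 31.6595 -29.6306]
2-norm of b is 4.8990; of x, 46.2983
Δx = A⁻¹·δb where δb = 1/687·4.8990·d; ‖Δx‖ = 0.1651
dividing the unrounded norms, ‖Δx‖/‖x‖ = 0.0036
tightness: 0.0036 against a bound of 0.3622 (unrounded ratio ≈ 0.0098)

0.0036
0.3622


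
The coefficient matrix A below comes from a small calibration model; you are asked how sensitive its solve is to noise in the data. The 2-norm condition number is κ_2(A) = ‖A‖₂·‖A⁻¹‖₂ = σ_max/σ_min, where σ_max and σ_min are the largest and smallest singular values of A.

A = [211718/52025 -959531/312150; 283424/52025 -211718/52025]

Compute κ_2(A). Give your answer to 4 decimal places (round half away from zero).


390.1875

form AᵀA = [5006147012/108264025 -11263715177/324792075; -11263715177/324792075 101375286193/3897504900] with trace 11263863145/155900196 and determinant 1336336/38975049
char-poly roots: 289/4 and 18496/38975049
κ = σ_max/σ_min = (17/2)/(136/6243) = 390.1875


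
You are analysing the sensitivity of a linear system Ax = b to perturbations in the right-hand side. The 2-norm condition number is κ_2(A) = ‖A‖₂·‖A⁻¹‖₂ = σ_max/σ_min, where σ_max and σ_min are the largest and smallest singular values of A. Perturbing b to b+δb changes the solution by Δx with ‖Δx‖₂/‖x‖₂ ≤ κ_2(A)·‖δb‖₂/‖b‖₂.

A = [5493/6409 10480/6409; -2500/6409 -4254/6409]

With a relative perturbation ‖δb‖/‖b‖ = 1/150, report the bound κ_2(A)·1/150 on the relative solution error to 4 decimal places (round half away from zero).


M = AᵀA = [215521/243049 403560/243049; 403560/243049 756964/243049]. tr(M)=3365/841, det(M)=4/841
λ_max, λ_min = (3365/841 ± √11309769/707281)/2 = 4, 1/841
κ = σ_max/σ_min = 2/(1/29) = 58.0000
worst-case relative error ≤ 58.0000 × 1/150 = 0.3867

0.3867


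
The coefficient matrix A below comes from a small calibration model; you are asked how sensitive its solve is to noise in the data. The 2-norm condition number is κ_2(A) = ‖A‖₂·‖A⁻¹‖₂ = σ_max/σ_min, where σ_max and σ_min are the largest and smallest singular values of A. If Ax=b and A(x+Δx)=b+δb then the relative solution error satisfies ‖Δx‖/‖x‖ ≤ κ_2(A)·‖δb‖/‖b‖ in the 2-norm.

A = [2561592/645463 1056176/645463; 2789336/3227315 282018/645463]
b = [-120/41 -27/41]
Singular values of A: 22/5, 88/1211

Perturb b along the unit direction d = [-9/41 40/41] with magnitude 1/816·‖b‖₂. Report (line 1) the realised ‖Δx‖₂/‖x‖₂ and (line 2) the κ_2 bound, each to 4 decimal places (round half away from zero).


0.0742
0.0742

σ_max = 22/5, σ_min = 88/1211
condition number: (22/5) ÷ (88/1211) = 60.5500
worst-case relative error ≤ 60.5500 × 1/816 = 0.0742
solve Ax = b  →  x = [-0.6294 -0.2622]
2-norm of b is 3.0000; of x, 0.6818
Δx = A⁻¹·δb where δb = 1/816·3.0000·d; ‖Δx‖ = 0.0506
relative error = 0.0742
so the bound is sharp here: realised error equals the bound


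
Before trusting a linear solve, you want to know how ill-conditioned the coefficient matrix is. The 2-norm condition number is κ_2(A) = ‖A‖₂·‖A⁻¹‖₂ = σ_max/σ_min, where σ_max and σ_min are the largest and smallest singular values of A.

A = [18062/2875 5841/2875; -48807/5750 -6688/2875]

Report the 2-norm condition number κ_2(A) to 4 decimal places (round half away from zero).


46.0000

M = AᵀA = [29496533/264500 2149686/66125; 2149686/66125 630773/66125]. tr(M)=256157/2116, det(M)=14641/2116
λ_max, λ_min = (256157/2116 ± √65492487225/4477456)/2 = 121, 121/2116
so κ_2 = √(121 / (121/2116)) = 46.0000


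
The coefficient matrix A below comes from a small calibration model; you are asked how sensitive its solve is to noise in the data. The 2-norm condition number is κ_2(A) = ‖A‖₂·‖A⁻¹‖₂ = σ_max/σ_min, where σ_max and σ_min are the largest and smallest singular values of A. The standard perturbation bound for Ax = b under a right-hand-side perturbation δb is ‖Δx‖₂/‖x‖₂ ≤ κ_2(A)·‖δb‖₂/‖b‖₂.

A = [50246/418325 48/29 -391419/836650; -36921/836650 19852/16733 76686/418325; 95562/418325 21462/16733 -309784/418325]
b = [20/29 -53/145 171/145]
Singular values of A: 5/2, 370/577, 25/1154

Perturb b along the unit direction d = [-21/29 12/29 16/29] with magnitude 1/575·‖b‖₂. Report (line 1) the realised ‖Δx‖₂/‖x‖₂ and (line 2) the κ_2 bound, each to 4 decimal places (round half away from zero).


from the listed singular values, σ₁ = 5/2, σ_n = 25/1154
κ = σ_max/σ_min = (5/2)/(25/1154) = 115.4000
bound on ‖Δx‖/‖x‖: κ·ε = 115.4000·1/575 = 0.2007
solve Ax = b  →  x = [0.4505 -0.0526 -1.5447]
‖b‖ = 1.4142, ‖x‖ = 1.6099
with δb = [-0.0018 0.0010 0.0014], A·Δx = δb → ‖Δx‖ = 0.1135
realised ‖Δx‖/‖x‖ = 0.0705
so the bound overstates the realised error by a factor of ≈ 2.8460 (computed from the unrounded values)

0.0705
0.2007


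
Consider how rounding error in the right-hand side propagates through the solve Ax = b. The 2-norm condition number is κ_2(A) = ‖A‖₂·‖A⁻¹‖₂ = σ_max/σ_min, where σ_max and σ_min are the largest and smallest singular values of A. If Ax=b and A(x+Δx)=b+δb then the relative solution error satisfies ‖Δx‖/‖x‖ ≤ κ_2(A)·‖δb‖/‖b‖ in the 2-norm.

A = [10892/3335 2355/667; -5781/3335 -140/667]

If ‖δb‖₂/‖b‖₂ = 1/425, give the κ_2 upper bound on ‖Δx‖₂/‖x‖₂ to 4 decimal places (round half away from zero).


0.0108

form AᵀA = [6082225/444889 5292000/444889; 5292000/444889 5565625/444889] with trace 13850/529 and determinant 15625/529
solving λ² − 13850/529·λ + 15625/529 = 0 gives λ = 25, 625/529
σ_max=√25=5, σ_min=√(625/529)=(25/23) → κ = 4.6000
worst-case relative error ≤ 4.6000 × 1/425 = 0.0108


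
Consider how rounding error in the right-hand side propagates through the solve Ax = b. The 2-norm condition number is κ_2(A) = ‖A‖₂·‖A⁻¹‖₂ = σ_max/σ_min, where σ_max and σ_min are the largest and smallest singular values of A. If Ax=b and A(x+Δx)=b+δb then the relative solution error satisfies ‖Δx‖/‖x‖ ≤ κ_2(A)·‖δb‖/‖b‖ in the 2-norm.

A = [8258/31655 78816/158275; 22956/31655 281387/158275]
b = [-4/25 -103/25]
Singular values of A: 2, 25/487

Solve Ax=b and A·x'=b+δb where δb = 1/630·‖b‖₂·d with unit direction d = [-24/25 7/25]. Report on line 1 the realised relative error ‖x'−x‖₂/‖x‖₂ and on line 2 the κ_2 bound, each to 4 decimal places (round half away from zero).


σ_max = 2, σ_min = 25/487
condition number: 2 ÷ (25/487) = 38.9600
κ_2(A)·‖δb‖/‖b‖ = 0.0618
solve Ax = b  →  x = [17.2123 -9.3385]
‖b‖₂ = 4.1231 and ‖x‖₂ = 19.5824
δb = ε·‖b‖·d = [-0.0063 0.0018]; solving A·Δx = δb gives ‖Δx‖ = 0.1275
realised ‖Δx‖/‖x‖ = 0.0065
realised/bound (from unrounded values) ≈ 0.1053

0.0065
0.0618


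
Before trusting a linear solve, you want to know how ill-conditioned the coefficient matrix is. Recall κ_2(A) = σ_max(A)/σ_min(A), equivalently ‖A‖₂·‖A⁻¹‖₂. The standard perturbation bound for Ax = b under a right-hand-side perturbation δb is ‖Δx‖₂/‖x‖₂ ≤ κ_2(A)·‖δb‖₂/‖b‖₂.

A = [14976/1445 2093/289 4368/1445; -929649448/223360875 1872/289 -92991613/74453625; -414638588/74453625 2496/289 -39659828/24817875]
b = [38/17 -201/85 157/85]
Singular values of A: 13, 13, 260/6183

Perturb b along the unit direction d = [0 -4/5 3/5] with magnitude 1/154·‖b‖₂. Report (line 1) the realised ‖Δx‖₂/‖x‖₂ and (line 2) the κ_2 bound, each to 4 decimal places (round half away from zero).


largest singular value 13, smallest 260/6183
condition number: 13 ÷ (260/6183) = 309.1500
κ_2(A)·‖δb‖/‖b‖ = 2.0075
solve Ax = b  →  x = [-19.8412 0.0995 68.5279]
‖b‖₂ = 3.7417 and ‖x‖₂ = 71.3425
δb = ε·‖b‖·d = [0.0000 -0.0194 0.0146]; solving A·Δx = δb gives ‖Δx‖ = 0.5778
relative error = 0.0081
tightness: 0.0081 against a bound of 2.0075 (unrounded ratio ≈ 0.0040)

0.0081
2.0075


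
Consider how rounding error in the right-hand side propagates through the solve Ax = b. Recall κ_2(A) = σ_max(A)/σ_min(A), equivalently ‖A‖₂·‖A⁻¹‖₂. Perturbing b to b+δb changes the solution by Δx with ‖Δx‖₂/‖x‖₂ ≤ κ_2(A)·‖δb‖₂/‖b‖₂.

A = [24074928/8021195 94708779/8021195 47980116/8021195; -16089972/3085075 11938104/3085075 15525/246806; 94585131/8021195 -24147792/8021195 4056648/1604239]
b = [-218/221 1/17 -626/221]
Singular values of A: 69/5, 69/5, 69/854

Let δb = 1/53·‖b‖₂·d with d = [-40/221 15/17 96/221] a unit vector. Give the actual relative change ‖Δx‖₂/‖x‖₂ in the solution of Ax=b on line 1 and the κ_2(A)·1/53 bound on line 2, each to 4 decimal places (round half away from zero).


σ_max = 69/5, σ_min = 69/854
κ = σ_max/σ_min = (69/5)/(69/854) = 170.8000
κ_2(A)·‖δb‖/‖b‖ = 3.2226
solve Ax = b  →  x = [3.3020 4.6442 -10.9889]
‖b‖ = 3.0000, ‖x‖ = 12.3785
with δb = [-0.0102 0.0499 0.0246], A·Δx = δb → ‖Δx‖ = 0.7006
dividing the unrounded norms, ‖Δx‖/‖x‖ = 0.0566
tightness: 0.0566 against a bound of 3.2226 (unrounded ratio ≈ 0.0176)

0.0566
3.2226


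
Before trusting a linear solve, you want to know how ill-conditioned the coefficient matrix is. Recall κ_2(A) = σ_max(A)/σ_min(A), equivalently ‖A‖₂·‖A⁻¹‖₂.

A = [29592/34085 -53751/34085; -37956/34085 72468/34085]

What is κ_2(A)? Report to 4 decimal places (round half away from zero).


AᵀA = [92653776/46471489 -173647800/46471489; -173647800/46471489 325631241/46471489]; tr = 1447353/160801, det = 1296/160801
eigenvalues of AᵀA: λ = (tr ± √(tr²−4·det))/2 = 9, 144/160801
σ_max=√9=3, σ_min=√(144/160801)=(12/401) → κ = 100.2500

100.2500


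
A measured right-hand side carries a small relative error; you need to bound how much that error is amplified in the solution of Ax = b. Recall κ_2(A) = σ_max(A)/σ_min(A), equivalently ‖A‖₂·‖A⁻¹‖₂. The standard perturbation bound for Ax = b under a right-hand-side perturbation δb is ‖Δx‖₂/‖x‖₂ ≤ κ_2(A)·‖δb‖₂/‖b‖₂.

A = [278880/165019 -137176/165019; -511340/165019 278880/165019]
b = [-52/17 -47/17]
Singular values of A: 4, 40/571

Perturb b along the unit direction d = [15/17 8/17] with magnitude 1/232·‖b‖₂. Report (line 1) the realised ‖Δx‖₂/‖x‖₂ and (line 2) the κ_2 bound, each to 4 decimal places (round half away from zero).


σ_max = 4, σ_min = 40/571
κ_2(A) = 4 / (40/571) = 57.1000
worst-case relative error ≤ 57.1000 × 1/232 = 0.2461
solve Ax = b  →  x = [-26.6500 -50.5000]
‖b‖ = 4.1231, ‖x‖ = 57.1005
with δb = [0.0157 0.0084], A·Δx = δb → ‖Δx‖ = 0.2537
dividing the unrounded norms, ‖Δx‖/‖x‖ = 0.0044
realised/bound (from unrounded values) ≈ 0.0181

0.0044
0.2461


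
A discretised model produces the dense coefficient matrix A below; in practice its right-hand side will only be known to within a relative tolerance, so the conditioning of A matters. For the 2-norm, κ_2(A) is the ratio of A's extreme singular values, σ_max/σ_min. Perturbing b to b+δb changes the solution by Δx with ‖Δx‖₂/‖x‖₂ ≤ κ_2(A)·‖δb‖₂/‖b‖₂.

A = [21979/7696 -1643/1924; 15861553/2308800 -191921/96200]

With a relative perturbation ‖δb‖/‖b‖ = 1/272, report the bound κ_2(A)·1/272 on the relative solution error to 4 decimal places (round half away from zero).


1.3059

AᵀA = [1745951143561/31541760000 -21217973777/1314240000; -21217973777/1314240000 257883389/54760000]; tr = 3031187161/50466816, det = 23088025/807469056
char-poly roots: 961/16 and 24025/50466816
κ_2(A) = √(λ_max/λ_min) = √((961/16) / (24025/50466816)) = 355.2000
perturbation bound = 355.2000·1/272 = 1.3059


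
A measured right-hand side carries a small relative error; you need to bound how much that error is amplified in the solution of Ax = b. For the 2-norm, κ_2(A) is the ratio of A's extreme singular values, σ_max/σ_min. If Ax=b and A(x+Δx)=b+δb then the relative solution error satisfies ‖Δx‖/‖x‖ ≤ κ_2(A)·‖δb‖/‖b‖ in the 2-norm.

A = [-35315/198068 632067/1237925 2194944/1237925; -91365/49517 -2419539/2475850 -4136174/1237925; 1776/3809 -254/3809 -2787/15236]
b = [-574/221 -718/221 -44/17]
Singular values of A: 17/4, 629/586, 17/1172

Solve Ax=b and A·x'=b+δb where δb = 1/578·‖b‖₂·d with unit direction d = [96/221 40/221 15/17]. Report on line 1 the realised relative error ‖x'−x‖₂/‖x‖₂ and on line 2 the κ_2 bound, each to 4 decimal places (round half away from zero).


0.0021
0.5069

from the listed singular values, σ₁ = 17/4, σ_n = 17/1172
condition number: (17/4) ÷ (17/1172) = 293.0000
worst-case relative error ≤ 293.0000 × 1/578 = 0.5069
solve Ax = b  →  x = [1.9009 264.6551 -77.4851]
‖b‖₂ = 4.8990 and ‖x‖₂ = 275.7714
re-solving with b+δb shifts x by Δx of norm 0.5843
relative error = 0.0021
tightness: 0.0021 against a bound of 0.5069 (unrounded ratio ≈ 0.0042)


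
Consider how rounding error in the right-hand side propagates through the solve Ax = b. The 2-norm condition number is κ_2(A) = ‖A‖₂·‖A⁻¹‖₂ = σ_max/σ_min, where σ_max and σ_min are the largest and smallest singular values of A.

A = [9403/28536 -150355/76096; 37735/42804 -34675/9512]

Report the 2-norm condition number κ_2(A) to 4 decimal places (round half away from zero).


33.4080

form AᵀA = [6491468581/7328729664 -25176742195/6514426368; -25176742195/6514426368 99557386025/5790601216] with trace 5044379689/279023616 and determinant 1305015625/4464377856
char-poly roots: 289/16 and 4515625/279023616
κ_2(A) = √(λ_max/λ_min) = √((289/16) / (4515625/279023616)) = 33.4080


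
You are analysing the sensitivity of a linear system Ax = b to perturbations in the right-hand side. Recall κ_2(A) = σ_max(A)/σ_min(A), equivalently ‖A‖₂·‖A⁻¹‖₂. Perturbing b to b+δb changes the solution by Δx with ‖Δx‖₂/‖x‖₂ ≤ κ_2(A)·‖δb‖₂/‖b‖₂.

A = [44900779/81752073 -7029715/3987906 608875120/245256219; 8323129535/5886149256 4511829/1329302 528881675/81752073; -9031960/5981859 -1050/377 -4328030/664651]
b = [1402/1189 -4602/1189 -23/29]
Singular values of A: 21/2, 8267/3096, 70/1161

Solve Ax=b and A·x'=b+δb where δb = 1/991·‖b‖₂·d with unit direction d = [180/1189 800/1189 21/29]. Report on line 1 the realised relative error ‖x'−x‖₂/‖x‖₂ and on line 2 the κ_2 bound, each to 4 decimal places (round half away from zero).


0.0014
0.1757

σ_max = 21/2, σ_min = 70/1161
κ_2(A) = (21/2) / (70/1161) = 174.1500
worst-case relative error ≤ 174.1500 × 1/991 = 0.1757
solve Ax = b  →  x = [48.5682 -0.7646 -10.8128]
‖b‖ = 4.1231, ‖x‖ = 49.7631
re-solving with b+δb shifts x by Δx of norm 0.0690
relative error = 0.0014
realised/bound (from unrounded values) ≈ 0.0079


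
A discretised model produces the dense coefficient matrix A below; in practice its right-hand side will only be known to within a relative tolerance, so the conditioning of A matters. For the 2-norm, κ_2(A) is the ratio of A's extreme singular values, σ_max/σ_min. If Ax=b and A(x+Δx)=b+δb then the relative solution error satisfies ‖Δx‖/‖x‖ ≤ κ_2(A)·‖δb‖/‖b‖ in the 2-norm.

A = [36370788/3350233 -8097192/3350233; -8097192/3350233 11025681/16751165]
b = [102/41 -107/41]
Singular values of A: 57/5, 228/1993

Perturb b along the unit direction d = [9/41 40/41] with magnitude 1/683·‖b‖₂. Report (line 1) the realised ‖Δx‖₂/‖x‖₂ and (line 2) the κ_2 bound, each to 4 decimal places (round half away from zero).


from the listed singular values, σ₁ = 57/5, σ_n = 228/1993
κ_2(A) = (57/5) / (228/1993) = 99.6500
perturbation bound = 99.6500·1/683 = 0.1459
solve Ax = b  →  x = [-3.5809 -17.1138]
‖b‖₂ = 3.6056 and ‖x‖₂ = 17.4844
δb = ε·‖b‖·d = [0.0012 0.0052]; solving A·Δx = δb gives ‖Δx‖ = 0.0461
realised ‖Δx‖/‖x‖ = 0.0026
tightness: 0.0026 against a bound of 0.1459 (unrounded ratio ≈ 0.0181)

0.0026
0.1459


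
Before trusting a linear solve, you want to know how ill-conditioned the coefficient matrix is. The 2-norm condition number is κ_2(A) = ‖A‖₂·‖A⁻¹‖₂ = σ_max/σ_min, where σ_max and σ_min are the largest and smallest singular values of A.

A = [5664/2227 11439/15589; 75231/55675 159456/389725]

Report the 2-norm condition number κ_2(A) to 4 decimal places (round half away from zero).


form AᵀA = [88962849/10725625 181626624/75079375; 181626624/75079375 370961649/525555625] with trace 7568226/840889 and determinant 2025/840889
λ_max, λ_min = (7568226/840889 ± √57271233586176/707094310321)/2 = 9, 225/840889
so κ_2 = √(9 / (225/840889)) = 183.4000

183.4000


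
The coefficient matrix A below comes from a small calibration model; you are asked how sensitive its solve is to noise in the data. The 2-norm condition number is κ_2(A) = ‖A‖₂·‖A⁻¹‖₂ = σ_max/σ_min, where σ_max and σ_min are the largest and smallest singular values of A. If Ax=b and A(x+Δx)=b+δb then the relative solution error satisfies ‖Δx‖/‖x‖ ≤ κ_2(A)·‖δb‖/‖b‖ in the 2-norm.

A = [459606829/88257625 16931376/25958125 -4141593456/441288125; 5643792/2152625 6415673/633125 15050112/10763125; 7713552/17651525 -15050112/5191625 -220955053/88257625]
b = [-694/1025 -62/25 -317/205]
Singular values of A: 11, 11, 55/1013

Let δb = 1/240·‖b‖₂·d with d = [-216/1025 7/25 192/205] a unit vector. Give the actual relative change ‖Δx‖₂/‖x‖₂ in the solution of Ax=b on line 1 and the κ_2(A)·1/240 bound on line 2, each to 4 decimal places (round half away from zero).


0.0062
0.8442

σ_max = 11, σ_min = 55/1013
condition number: 11 ÷ (55/1013) = 202.6000
perturbation bound = 202.6000·1/240 = 0.8442
solve Ax = b  →  x = [-31.2903 10.1396 -16.5851]
‖b‖ = 3.0000, ‖x‖ = 36.8369
with δb = [-0.0026 0.0035 0.0117], A·Δx = δb → ‖Δx‖ = 0.2302
relative error = 0.0062
tightness: 0.0062 against a bound of 0.8442 (unrounded ratio ≈ 0.0074)


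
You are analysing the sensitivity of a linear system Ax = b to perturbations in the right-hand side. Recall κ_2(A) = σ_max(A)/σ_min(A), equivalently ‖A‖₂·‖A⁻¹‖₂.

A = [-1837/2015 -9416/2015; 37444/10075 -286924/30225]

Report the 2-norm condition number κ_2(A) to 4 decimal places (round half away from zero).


4.6500

AᵀA = [8795369/600625 -55895224/1801875; -55895224/1801875 605172304/5405625]; tr = 1094929/8649, det = 5856400/8649
λ_max, λ_min = (1094929/8649 ± √996261500641/74805201)/2 = 121, 48400/8649
κ = σ_max/σ_min = 11/(220/93) = 4.6500


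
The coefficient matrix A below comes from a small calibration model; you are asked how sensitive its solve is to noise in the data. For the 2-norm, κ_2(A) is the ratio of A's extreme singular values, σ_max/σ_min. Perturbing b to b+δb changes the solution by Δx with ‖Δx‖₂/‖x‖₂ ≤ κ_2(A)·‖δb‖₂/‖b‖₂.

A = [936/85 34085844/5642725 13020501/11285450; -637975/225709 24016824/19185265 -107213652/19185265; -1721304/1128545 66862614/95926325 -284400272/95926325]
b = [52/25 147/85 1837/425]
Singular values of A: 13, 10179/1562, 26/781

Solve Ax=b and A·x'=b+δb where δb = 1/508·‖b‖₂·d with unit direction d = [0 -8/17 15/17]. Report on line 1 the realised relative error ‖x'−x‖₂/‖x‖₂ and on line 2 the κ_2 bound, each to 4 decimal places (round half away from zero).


0.0033
0.7687

σ_max = 13, σ_min = 26/781
condition number: 13 ÷ (26/781) = 390.5000
κ_2(A)·‖δb‖/‖b‖ = 0.7687
solve Ax = b  →  x = [-42.3394 70.4798 36.8936]
2-norm of b is 5.0990; of x, 90.1175
Δx = A⁻¹·δb where δb = 1/508·5.0990·d; ‖Δx‖ = 0.3015
relative error = 0.0033
realised/bound (from unrounded values) ≈ 0.0044


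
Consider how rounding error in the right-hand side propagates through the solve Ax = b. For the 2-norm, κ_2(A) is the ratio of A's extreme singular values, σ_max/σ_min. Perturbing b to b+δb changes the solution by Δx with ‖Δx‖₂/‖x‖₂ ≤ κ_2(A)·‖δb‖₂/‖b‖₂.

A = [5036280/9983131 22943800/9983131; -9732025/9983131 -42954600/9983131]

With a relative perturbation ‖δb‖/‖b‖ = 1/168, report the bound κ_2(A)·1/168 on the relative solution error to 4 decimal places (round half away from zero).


AᵀA = [415489366225/344854341049 1846320561000/344854341049; 1846320561000/344854341049 8205936400000/344854341049]; tr = 5128748225/205148329, det = 1000000/205148329
eigenvalues of AᵀA: λ = (tr ± √(tr²−4·det))/2 = 25, 40000/205148329
so κ_2 = √(25 / (40000/205148329)) = 358.0750
κ_2(A)·‖δb‖/‖b‖ = 2.1314

2.1314


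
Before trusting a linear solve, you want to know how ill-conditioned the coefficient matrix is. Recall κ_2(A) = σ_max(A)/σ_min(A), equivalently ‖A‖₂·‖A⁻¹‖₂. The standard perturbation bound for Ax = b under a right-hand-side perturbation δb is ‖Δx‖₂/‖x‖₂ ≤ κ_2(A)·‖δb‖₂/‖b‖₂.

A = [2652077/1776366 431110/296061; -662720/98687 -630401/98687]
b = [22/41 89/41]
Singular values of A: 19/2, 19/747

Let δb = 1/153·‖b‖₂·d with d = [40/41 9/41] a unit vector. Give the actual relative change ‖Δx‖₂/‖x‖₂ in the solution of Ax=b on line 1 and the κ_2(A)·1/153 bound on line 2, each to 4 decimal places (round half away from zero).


σ_max = 19/2, σ_min = 19/747
κ = σ_max/σ_min = (19/2)/(19/747) = 373.5000
bound on ‖Δx‖/‖x‖: κ·ε = 373.5000·1/153 = 2.4412
solve Ax = b  →  x = [-27.2668 28.3249]
‖b‖ = 2.2361, ‖x‖ = 39.3164
Δx = A⁻¹·δb where δb = 1/153·2.2361·d; ‖Δx‖ = 0.5746
dividing the unrounded norms, ‖Δx‖/‖x‖ = 0.0146
so the bound overstates the realised error by a factor of ≈ 167.0367 (computed from the unrounded values)

0.0146
2.4412


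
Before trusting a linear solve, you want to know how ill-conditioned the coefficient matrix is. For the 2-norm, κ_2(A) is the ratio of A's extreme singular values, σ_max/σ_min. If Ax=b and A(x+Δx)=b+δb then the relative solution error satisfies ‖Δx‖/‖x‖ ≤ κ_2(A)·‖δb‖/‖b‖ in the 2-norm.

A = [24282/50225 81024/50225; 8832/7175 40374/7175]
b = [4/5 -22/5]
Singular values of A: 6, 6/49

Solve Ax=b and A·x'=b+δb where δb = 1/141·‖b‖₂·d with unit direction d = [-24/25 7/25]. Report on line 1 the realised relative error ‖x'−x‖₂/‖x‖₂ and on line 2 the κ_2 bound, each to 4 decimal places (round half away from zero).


largest singular value 6, smallest 6/49
κ = σ_max/σ_min = 6/(6/49) = 49.0000
bound on ‖Δx‖/‖x‖: κ·ε = 49.0000·1/141 = 0.3475
solve Ax = b  →  x = [15.7886 -4.2358]
‖b‖₂ = 4.4721 and ‖x‖₂ = 16.3469
δb = ε·‖b‖·d = [-0.0304 0.0089]; solving A·Δx = δb gives ‖Δx‖ = 0.2590
dividing the unrounded norms, ‖Δx‖/‖x‖ = 0.0158
tightness: 0.0158 against a bound of 0.3475 (unrounded ratio ≈ 0.0456)

0.0158
0.3475


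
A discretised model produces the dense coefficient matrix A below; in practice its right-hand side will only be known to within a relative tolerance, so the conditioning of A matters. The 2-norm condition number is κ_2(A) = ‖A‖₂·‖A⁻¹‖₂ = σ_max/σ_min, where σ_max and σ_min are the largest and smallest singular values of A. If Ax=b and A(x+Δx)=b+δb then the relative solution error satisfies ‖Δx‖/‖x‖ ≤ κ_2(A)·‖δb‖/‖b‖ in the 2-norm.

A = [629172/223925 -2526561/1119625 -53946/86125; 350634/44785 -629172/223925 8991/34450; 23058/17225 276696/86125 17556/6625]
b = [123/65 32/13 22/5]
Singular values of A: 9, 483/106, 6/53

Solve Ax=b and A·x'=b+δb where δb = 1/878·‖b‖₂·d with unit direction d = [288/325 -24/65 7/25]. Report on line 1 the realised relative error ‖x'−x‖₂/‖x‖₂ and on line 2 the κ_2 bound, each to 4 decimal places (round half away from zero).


σ_max = 9, σ_min = 6/53
κ_2(A) = 9 / (6/53) = 79.5000
κ_2(A)·‖δb‖/‖b‖ = 0.0905
solve Ax = b  →  x = [-3.4991 -9.2646 14.6600]
‖b‖₂ = 5.3852 and ‖x‖₂ = 17.6916
re-solving with b+δb shifts x by Δx of norm 0.0542
relative error = 0.0031
realised/bound (from unrounded values) ≈ 0.0338

0.0031
0.0905


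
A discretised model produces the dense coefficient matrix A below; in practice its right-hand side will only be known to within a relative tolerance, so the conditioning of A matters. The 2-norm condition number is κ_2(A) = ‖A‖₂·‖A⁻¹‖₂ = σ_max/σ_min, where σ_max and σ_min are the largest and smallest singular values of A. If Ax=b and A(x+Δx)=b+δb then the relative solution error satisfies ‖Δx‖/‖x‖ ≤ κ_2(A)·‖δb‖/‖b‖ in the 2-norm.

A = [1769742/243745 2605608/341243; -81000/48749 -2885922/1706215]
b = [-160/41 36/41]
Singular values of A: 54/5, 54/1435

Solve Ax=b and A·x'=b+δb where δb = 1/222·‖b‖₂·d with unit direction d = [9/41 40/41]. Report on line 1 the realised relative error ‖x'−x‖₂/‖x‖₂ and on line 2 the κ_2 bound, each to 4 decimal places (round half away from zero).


σ_max = 54/5, σ_min = 54/1435
condition number: (54/5) ÷ (54/1435) = 287.0000
bound on ‖Δx‖/‖x‖: κ·ε = 287.0000·1/222 = 1.2928
solve Ax = b  →  x = [-0.2554 -0.2682]
‖b‖ = 4.0000, ‖x‖ = 0.3704
Δx = A⁻¹·δb where δb = 1/222·4.0000·d; ‖Δx‖ = 0.4788
dividing the unrounded norms, ‖Δx‖/‖x‖ = 1.2928
tightness: 1.2928 against a bound of 1.2928; the bound is attained (ratio 1)

1.2928
1.2928


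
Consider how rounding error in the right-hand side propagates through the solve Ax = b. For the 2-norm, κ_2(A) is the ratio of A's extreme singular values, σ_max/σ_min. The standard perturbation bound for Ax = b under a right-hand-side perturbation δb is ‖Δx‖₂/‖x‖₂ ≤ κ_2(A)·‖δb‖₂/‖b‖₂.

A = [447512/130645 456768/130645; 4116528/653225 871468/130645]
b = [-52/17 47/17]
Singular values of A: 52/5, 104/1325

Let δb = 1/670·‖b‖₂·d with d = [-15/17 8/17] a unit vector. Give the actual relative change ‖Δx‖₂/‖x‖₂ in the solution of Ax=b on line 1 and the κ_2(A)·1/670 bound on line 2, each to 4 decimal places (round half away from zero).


0.0015
0.1978

σ_max = 52/5, σ_min = 104/1325
condition number: (52/5) ÷ (104/1325) = 132.5000
worst-case relative error ≤ 132.5000 × 1/670 = 0.1978
solve Ax = b  →  x = [-36.8369 35.2155]
‖b‖₂ = 4.1231 and ‖x‖₂ = 50.9616
re-solving with b+δb shifts x by Δx of norm 0.0784
relative error = 0.0015
tightness: 0.0015 against a bound of 0.1978 (unrounded ratio ≈ 0.0078)


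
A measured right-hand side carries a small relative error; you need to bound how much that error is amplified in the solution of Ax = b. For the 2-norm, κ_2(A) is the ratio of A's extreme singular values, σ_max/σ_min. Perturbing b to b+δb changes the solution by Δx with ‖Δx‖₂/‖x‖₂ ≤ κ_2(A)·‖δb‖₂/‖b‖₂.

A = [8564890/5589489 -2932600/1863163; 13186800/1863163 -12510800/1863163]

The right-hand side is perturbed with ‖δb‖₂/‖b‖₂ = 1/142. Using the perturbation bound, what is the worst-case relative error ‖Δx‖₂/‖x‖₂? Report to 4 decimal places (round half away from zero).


M = AᵀA = [974647584100/18585596241 -309369214000/6195198747; -309369214000/6195198747 98227400000/2065066249]. tr(M)=2210100100/22099401, det(M)=16000000/22099401
char-poly roots: 100 and 160000/22099401
κ_2(A) = √(λ_max/λ_min) = √(100 / (160000/22099401)) = 117.5250
κ_2(A)·‖δb‖/‖b‖ = 0.8276

0.8276


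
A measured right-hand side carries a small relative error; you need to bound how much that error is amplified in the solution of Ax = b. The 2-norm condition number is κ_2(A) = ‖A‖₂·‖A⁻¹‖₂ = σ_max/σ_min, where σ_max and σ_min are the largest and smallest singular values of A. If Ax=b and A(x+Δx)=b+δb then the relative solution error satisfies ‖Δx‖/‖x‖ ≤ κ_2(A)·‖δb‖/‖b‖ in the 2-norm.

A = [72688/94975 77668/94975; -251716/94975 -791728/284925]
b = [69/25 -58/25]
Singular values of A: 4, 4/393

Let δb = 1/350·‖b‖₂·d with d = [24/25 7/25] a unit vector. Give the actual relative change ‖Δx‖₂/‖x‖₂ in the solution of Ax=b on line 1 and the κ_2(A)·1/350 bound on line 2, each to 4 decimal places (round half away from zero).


σ_max = 4, σ_min = 4/393
κ_2(A) = 4 / (4/393) = 393.0000
bound on ‖Δx‖/‖x‖: κ·ε = 393.0000·1/350 = 1.1229
solve Ax = b  →  x = [-141.7759 136.0603]
‖b‖ = 3.6056, ‖x‖ = 196.5014
with δb = [0.0099 0.0029], A·Δx = δb → ‖Δx‖ = 1.0121
realised ‖Δx‖/‖x‖ = 0.0052
tightness: 0.0052 against a bound of 1.1229 (unrounded ratio ≈ 0.0046)

0.0052
1.1229


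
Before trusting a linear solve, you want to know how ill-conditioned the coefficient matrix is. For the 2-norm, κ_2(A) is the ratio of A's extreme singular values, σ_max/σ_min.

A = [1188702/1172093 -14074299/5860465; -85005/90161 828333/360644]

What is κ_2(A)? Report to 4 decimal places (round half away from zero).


M = AᵀA = [3132201069/1633533889 -150319984437/32670677780; -150319984437/32670677780 7215573143601/653413555600]. tr(M)=50109192729/3866352400, det(M)=164025/38663524
λ_max, λ_min = (50109192729/3866352400 ± √2510677524571102467441/14948680880985760000)/2 = 324/25, 50625/154654096
so κ_2 = √((324/25) / (50625/154654096)) = 198.9760

198.9760


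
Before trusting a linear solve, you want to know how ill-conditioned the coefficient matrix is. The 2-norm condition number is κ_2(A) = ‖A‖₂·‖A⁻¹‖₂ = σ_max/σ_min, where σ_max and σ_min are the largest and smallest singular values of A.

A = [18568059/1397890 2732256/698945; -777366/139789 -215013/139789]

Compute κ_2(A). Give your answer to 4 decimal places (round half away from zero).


AᵀA = [2397648549249/11562700900 174822131358/2890675225; 174822131358/2890675225 51011760969/2890675225]; tr = 104067823725/462508036, det = 791015625/462508036
eigenvalues of AᵀA: λ = (tr ± √(tr²−4·det))/2 = 225, 3515625/462508036
so κ_2 = √(225 / (3515625/462508036)) = 172.0480

172.0480
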